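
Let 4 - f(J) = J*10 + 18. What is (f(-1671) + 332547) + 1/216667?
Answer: 75669433082/216667 ≈ 3.4924e+5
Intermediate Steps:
f(J) = -14 - 10*J (f(J) = 4 - (J*10 + 18) = 4 - (10*J + 18) = 4 - (18 + 10*J) = 4 + (-18 - 10*J) = -14 - 10*J)
(f(-1671) + 332547) + 1/216667 = ((-14 - 10*(-1671)) + 332547) + 1/216667 = ((-14 + 16710) + 332547) + 1/216667 = (16696 + 332547) + 1/216667 = 349243 + 1/216667 = 75669433082/216667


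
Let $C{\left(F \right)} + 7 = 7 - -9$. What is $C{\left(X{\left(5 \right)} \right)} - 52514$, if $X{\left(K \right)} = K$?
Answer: $-52505$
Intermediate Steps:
$C{\left(F \right)} = 9$ ($C{\left(F \right)} = -7 + \left(7 - -9\right) = -7 + \left(7 + 9\right) = -7 + 16 = 9$)
$C{\left(X{\left(5 \right)} \right)} - 52514 = 9 - 52514 = -52505$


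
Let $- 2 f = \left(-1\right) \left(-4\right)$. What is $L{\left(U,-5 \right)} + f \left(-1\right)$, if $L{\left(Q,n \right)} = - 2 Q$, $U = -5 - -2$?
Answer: $8$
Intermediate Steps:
$U = -3$ ($U = -5 + 2 = -3$)
$f = -2$ ($f = - \frac{\left(-1\right) \left(-4\right)}{2} = \left(- \frac{1}{2}\right) 4 = -2$)
$L{\left(U,-5 \right)} + f \left(-1\right) = \left(-2\right) \left(-3\right) - -2 = 6 + 2 = 8$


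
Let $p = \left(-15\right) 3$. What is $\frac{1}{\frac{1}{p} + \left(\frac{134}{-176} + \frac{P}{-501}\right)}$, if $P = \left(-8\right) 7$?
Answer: $- \frac{661320}{444281} \approx -1.4885$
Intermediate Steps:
$P = -56$
$p = -45$
$\frac{1}{\frac{1}{p} + \left(\frac{134}{-176} + \frac{P}{-501}\right)} = \frac{1}{\frac{1}{-45} + \left(\frac{134}{-176} - \frac{56}{-501}\right)} = \frac{1}{- \frac{1}{45} + \left(134 \left(- \frac{1}{176}\right) - - \frac{56}{501}\right)} = \frac{1}{- \frac{1}{45} + \left(- \frac{67}{88} + \frac{56}{501}\right)} = \frac{1}{- \frac{1}{45} - \frac{28639}{44088}} = \frac{1}{- \frac{444281}{661320}} = - \frac{661320}{444281}$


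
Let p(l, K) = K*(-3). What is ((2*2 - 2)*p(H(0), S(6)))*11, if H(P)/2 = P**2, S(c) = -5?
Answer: 330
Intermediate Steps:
H(P) = 2*P**2
p(l, K) = -3*K
((2*2 - 2)*p(H(0), S(6)))*11 = ((2*2 - 2)*(-3*(-5)))*11 = ((4 - 2)*15)*11 = (2*15)*11 = 30*11 = 330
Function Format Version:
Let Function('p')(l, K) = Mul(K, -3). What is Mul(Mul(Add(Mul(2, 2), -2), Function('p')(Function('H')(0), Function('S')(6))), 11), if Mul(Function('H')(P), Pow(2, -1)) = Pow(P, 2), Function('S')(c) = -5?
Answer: 330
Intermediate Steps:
Function('H')(P) = Mul(2, Pow(P, 2))
Function('p')(l, K) = Mul(-3, K)
Mul(Mul(Add(Mul(2, 2), -2), Function('p')(Function('H')(0), Function('S')(6))), 11) = Mul(Mul(Add(Mul(2, 2), -2), Mul(-3, -5)), 11) = Mul(Mul(Add(4, -2), 15), 11) = Mul(Mul(2, 15), 11) = Mul(30, 11) = 330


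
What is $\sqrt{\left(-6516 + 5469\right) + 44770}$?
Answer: $\sqrt{43723} \approx 209.1$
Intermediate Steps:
$\sqrt{\left(-6516 + 5469\right) + 44770} = \sqrt{-1047 + 44770} = \sqrt{43723}$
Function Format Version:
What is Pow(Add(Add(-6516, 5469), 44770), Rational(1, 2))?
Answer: Pow(43723, Rational(1, 2)) ≈ 209.10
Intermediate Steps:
Pow(Add(Add(-6516, 5469), 44770), Rational(1, 2)) = Pow(Add(-1047, 44770), Rational(1, 2)) = Pow(43723, Rational(1, 2))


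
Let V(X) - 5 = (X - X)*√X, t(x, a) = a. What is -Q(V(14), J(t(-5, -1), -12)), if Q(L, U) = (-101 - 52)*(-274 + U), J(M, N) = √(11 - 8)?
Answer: -41922 + 153*√3 ≈ -41657.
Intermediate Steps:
J(M, N) = √3
V(X) = 5 (V(X) = 5 + (X - X)*√X = 5 + 0*√X = 5 + 0 = 5)
Q(L, U) = 41922 - 153*U (Q(L, U) = -153*(-274 + U) = 41922 - 153*U)
-Q(V(14), J(t(-5, -1), -12)) = -(41922 - 153*√3) = -41922 + 153*√3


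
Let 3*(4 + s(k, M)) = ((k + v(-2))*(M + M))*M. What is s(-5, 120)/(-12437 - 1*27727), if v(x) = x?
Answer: 16801/10041 ≈ 1.6732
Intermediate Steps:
s(k, M) = -4 + 2*M²*(-2 + k)/3 (s(k, M) = -4 + (((k - 2)*(M + M))*M)/3 = -4 + (((-2 + k)*(2*M))*M)/3 = -4 + ((2*M*(-2 + k))*M)/3 = -4 + (2*M²*(-2 + k))/3 = -4 + 2*M²*(-2 + k)/3)
s(-5, 120)/(-12437 - 1*27727) = (-4 - 4/3*120² + (⅔)*(-5)*120²)/(-12437 - 1*27727) = (-4 - 4/3*14400 + (⅔)*(-5)*14400)/(-12437 - 27727) = (-4 - 19200 - 48000)/(-40164) = -67204*(-1/40164) = 16801/10041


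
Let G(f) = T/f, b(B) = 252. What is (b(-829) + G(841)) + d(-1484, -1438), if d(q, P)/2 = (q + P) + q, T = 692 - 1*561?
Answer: -7198829/841 ≈ -8559.8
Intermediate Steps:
T = 131 (T = 692 - 561 = 131)
d(q, P) = 2*P + 4*q (d(q, P) = 2*((q + P) + q) = 2*((P + q) + q) = 2*(P + 2*q) = 2*P + 4*q)
G(f) = 131/f
(b(-829) + G(841)) + d(-1484, -1438) = (252 + 131/841) + (2*(-1438) + 4*(-1484)) = (252 + 131*(1/841)) + (-2876 - 5936) = (252 + 131/841) - 8812 = 212063/841 - 8812 = -7198829/841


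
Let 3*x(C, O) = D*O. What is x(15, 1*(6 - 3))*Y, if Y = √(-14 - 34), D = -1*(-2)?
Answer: 8*I*√3 ≈ 13.856*I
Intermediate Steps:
D = 2
x(C, O) = 2*O/3 (x(C, O) = (2*O)/3 = 2*O/3)
Y = 4*I*√3 (Y = √(-48) = 4*I*√3 ≈ 6.9282*I)
x(15, 1*(6 - 3))*Y = (2*(1*(6 - 3))/3)*(4*I*√3) = (2*(1*3)/3)*(4*I*√3) = ((⅔)*3)*(4*I*√3) = 2*(4*I*√3) = 8*I*√3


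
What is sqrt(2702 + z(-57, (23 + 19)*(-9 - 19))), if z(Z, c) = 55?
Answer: sqrt(2757) ≈ 52.507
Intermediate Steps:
sqrt(2702 + z(-57, (23 + 19)*(-9 - 19))) = sqrt(2702 + 55) = sqrt(2757)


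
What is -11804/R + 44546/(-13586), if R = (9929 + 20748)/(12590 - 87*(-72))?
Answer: -1512483189309/208388861 ≈ -7258.0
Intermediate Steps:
R = 30677/18854 (R = 30677/(12590 + 6264) = 30677/18854 ≈ 1.6271)
-11804/R + 44546/(-13586) = -11804/30677/18854 + 44546/(-13586) = -11804*18854/30677 + 44546*(-1/13586) = -222552616/30677 - 22273/6793 = -1512483189309/208388861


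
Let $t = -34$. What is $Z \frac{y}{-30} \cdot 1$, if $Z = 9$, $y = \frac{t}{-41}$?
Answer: $- \frac{51}{205} \approx -0.24878$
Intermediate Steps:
$y = \frac{34}{41}$ ($y = - \frac{34}{-41} = \left(-34\right) \left(- \frac{1}{41}\right) = \frac{34}{41} \approx 0.82927$)
$Z \frac{y}{-30} \cdot 1 = 9 \frac{34}{41 \left(-30\right)} 1 = 9 \cdot \frac{34}{41} \left(- \frac{1}{30}\right) 1 = 9 \left(- \frac{17}{615}\right) 1 = \left(- \frac{51}{205}\right) 1 = - \frac{51}{205}$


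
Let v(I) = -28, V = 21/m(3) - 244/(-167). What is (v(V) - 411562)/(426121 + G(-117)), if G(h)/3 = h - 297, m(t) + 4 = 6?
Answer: -411590/424879 ≈ -0.96872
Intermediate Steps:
m(t) = 2 (m(t) = -4 + 6 = 2)
G(h) = -891 + 3*h (G(h) = 3*(h - 297) = 3*(-297 + h) = -891 + 3*h)
V = 3995/334 (V = 21/2 - 244/(-167) = 21*(½) - 244*(-1/167) = 21/2 + 244/167 = 3995/334 ≈ 11.961)
(v(V) - 411562)/(426121 + G(-117)) = (-28 - 411562)/(426121 + (-891 + 3*(-117))) = -411590/(426121 + (-891 - 351)) = -411590/(426121 - 1242) = -411590/424879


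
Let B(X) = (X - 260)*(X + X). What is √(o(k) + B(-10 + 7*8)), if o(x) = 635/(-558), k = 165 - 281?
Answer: I*√681165418/186 ≈ 140.32*I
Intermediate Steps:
B(X) = 2*X*(-260 + X) (B(X) = (-260 + X)*(2*X) = 2*X*(-260 + X))
k = -116
o(x) = -635/558 (o(x) = 635*(-1/558) = -635/558)
√(o(k) + B(-10 + 7*8)) = √(-635/558 + 2*(-10 + 7*8)*(-260 + (-10 + 7*8))) = √(-635/558 + 2*(-10 + 56)*(-260 + (-10 + 56))) = √(-635/558 + 2*46*(-260 + 46)) = √(-635/558 + 2*46*(-214)) = √(-635/558 - 19688) = √(-10986539/558) = I*√681165418/186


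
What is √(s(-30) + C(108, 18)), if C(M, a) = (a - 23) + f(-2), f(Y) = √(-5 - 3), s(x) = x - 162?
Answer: √(-197 + 2*I*√2) ≈ 0.1008 + 14.036*I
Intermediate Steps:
s(x) = -162 + x
f(Y) = 2*I*√2 (f(Y) = √(-8) = 2*I*√2)
C(M, a) = -23 + a + 2*I*√2 (C(M, a) = (a - 23) + 2*I*√2 = (-23 + a) + 2*I*√2 = -23 + a + 2*I*√2)
√(s(-30) + C(108, 18)) = √((-162 - 30) + (-23 + 18 + 2*I*√2)) = √(-192 + (-5 + 2*I*√2)) = √(-197 + 2*I*√2)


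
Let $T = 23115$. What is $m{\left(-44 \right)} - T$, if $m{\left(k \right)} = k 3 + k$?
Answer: $-23291$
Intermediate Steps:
$m{\left(k \right)} = 4 k$ ($m{\left(k \right)} = 3 k + k = 4 k$)
$m{\left(-44 \right)} - T = 4 \left(-44\right) - 23115 = -176 - 23115 = -23291$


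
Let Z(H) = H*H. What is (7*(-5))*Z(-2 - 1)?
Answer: -315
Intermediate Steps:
Z(H) = H²
(7*(-5))*Z(-2 - 1) = (7*(-5))*(-2 - 1)² = -35*(-3)² = -35*9 = -315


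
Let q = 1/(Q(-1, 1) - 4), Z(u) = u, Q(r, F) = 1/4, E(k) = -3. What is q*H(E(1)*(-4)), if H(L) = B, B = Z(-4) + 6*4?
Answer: -16/3 ≈ -5.3333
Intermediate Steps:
Q(r, F) = 1/4
q = -4/15 (q = 1/(1/4 - 4) = 1/(-15/4) = -4/15 ≈ -0.26667)
B = 20 (B = -4 + 6*4 = -4 + 24 = 20)
H(L) = 20
q*H(E(1)*(-4)) = -4/15*20 = -16/3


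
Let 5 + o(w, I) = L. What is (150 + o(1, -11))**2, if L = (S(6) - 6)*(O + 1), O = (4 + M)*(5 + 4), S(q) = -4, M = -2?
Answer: 2025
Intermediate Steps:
O = 18 (O = (4 - 2)*(5 + 4) = 2*9 = 18)
L = -190 (L = (-4 - 6)*(18 + 1) = -10*19 = -190)
o(w, I) = -195 (o(w, I) = -5 - 190 = -195)
(150 + o(1, -11))**2 = (150 - 195)**2 = (-45)**2 = 2025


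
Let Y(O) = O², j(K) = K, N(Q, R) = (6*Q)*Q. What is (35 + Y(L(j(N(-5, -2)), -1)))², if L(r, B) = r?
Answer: 507826225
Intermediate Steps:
N(Q, R) = 6*Q²
(35 + Y(L(j(N(-5, -2)), -1)))² = (35 + (6*(-5)²)²)² = (35 + (6*25)²)² = (35 + 150²)² = (35 + 22500)² = 22535² = 507826225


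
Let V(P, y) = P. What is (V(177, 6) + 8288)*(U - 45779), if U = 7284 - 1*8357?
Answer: -396602180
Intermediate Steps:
U = -1073 (U = 7284 - 8357 = -1073)
(V(177, 6) + 8288)*(U - 45779) = (177 + 8288)*(-1073 - 45779) = 8465*(-46852) = -396602180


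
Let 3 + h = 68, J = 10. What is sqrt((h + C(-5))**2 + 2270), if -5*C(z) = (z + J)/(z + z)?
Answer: sqrt(650801)/10 ≈ 80.672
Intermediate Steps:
h = 65 (h = -3 + 68 = 65)
C(z) = -(10 + z)/(10*z) (C(z) = -(z + 10)/(5*(z + z)) = -(10 + z)/(5*(2*z)) = -(10 + z)*1/(2*z)/5 = -(10 + z)/(10*z))
sqrt((h + C(-5))**2 + 2270) = sqrt((65 + (1/10)*(-10 - 1*(-5))/(-5))**2 + 2270) = sqrt((65 + (1/10)*(-1/5)*(-10 + 5))**2 + 2270) = sqrt((65 + (1/10)*(-1/5)*(-5))**2 + 2270) = sqrt((65 + 1/10)**2 + 2270) = sqrt((651/10)**2 + 2270) = sqrt(423801/100 + 2270) = sqrt(650801/100) = sqrt(650801)/10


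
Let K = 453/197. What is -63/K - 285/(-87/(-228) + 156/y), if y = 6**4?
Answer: -9256893/15553 ≈ -595.18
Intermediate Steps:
y = 1296
K = 453/197 (K = 453*(1/197) = 453/197 ≈ 2.2995)
-63/K - 285/(-87/(-228) + 156/y) = -63/453/197 - 285/(-87/(-228) + 156/1296) = -63*197/453 - 285/(-87*(-1/228) + 156*(1/1296)) = -4137/151 - 285/(29/76 + 13/108) = -4137/151 - 285/515/1026 = -4137/151 - 285*1026/515 = -4137/151 - 58482/103 = -9256893/15553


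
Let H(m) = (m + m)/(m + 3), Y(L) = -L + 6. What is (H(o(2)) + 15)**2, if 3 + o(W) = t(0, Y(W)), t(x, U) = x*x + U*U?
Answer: 17689/64 ≈ 276.39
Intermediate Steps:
Y(L) = 6 - L
t(x, U) = U**2 + x**2 (t(x, U) = x**2 + U**2 = U**2 + x**2)
o(W) = -3 + (6 - W)**2 (o(W) = -3 + ((6 - W)**2 + 0**2) = -3 + ((6 - W)**2 + 0) = -3 + (6 - W)**2)
H(m) = 2*m/(3 + m) (H(m) = (2*m)/(3 + m) = 2*m/(3 + m))
(H(o(2)) + 15)**2 = (2*(-3 + (-6 + 2)**2)/(3 + (-3 + (-6 + 2)**2)) + 15)**2 = (2*(-3 + (-4)**2)/(3 + (-3 + (-4)**2)) + 15)**2 = (2*(-3 + 16)/(3 + (-3 + 16)) + 15)**2 = (2*13/(3 + 13) + 15)**2 = (2*13/16 + 15)**2 = (2*13*(1/16) + 15)**2 = (13/8 + 15)**2 = (133/8)**2 = 17689/64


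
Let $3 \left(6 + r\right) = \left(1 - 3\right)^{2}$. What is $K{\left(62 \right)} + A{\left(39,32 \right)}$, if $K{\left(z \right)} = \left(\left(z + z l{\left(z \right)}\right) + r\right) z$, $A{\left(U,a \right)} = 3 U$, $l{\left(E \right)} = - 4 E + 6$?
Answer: $- \frac{2779729}{3} \approx -9.2658 \cdot 10^{5}$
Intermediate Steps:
$l{\left(E \right)} = 6 - 4 E$
$r = - \frac{14}{3}$ ($r = -6 + \frac{\left(1 - 3\right)^{2}}{3} = -6 + \frac{\left(-2\right)^{2}}{3} = -6 + \frac{1}{3} \cdot 4 = -6 + \frac{4}{3} = - \frac{14}{3} \approx -4.6667$)
$K{\left(z \right)} = z \left(- \frac{14}{3} + z + z \left(6 - 4 z\right)\right)$ ($K{\left(z \right)} = \left(\left(z + z \left(6 - 4 z\right)\right) - \frac{14}{3}\right) z = \left(- \frac{14}{3} + z + z \left(6 - 4 z\right)\right) z = z \left(- \frac{14}{3} + z + z \left(6 - 4 z\right)\right)$)
$K{\left(62 \right)} + A{\left(39,32 \right)} = \frac{1}{3} \cdot 62 \left(-14 - 12 \cdot 62^{2} + 21 \cdot 62\right) + 3 \cdot 39 = \frac{1}{3} \cdot 62 \left(-14 - 46128 + 1302\right) + 117 = \frac{1}{3} \cdot 62 \left(-44840\right) + 117 = - \frac{2780080}{3} + 117 = - \frac{2779729}{3}$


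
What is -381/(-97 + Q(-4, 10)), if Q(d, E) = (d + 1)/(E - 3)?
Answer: 2667/682 ≈ 3.9106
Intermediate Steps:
Q(d, E) = (1 + d)/(-3 + E)
-381/(-97 + Q(-4, 10)) = -381/(-97 + (1 - 4)/(-3 + 10)) = -381/(-97 - 3/7) = -381/(-682/7) = -7/682*(-381) = 2667/682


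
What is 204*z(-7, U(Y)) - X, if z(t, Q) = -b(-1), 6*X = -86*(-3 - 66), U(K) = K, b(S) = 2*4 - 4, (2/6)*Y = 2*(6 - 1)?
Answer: -1805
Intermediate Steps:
Y = 30 (Y = 3*(2*(6 - 1)) = 3*(2*5) = 3*10 = 30)
b(S) = 4 (b(S) = 8 - 4 = 4)
X = 989 (X = (-86*(-3 - 66))/6 = (-86*(-69))/6 = (⅙)*5934 = 989)
z(t, Q) = -4 (z(t, Q) = -1*4 = -4)
204*z(-7, U(Y)) - X = 204*(-4) - 1*989 = -816 - 989 = -1805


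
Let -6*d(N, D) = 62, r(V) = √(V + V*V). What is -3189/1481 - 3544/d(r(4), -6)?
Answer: 15647133/45911 ≈ 340.81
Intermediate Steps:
r(V) = √(V + V²)
d(N, D) = -31/3 (d(N, D) = -⅙*62 = -31/3)
-3189/1481 - 3544/d(r(4), -6) = -3189/1481 - 3544/(-31/3) = -3189*1/1481 - 3544*(-3/31) = -3189/1481 + 10632/31 = 15647133/45911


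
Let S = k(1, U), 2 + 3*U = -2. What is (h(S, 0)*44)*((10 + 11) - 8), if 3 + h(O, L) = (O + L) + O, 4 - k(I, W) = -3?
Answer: 6292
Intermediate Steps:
U = -4/3 (U = -⅔ + (⅓)*(-2) = -⅔ - ⅔ = -4/3 ≈ -1.3333)
k(I, W) = 7 (k(I, W) = 4 - 1*(-3) = 4 + 3 = 7)
S = 7
h(O, L) = -3 + L + 2*O (h(O, L) = -3 + ((O + L) + O) = -3 + ((L + O) + O) = -3 + (L + 2*O) = -3 + L + 2*O)
(h(S, 0)*44)*((10 + 11) - 8) = ((-3 + 0 + 2*7)*44)*((10 + 11) - 8) = ((-3 + 0 + 14)*44)*(21 - 8) = (11*44)*13 = 484*13 = 6292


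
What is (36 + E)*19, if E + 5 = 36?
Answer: 1273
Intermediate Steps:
E = 31 (E = -5 + 36 = 31)
(36 + E)*19 = (36 + 31)*19 = 67*19 = 1273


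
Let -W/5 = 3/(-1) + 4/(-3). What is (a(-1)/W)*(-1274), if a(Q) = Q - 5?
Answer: 1764/5 ≈ 352.80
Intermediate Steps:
a(Q) = -5 + Q
W = 65/3 (W = -5*(3/(-1) + 4/(-3)) = -5*(3*(-1) + 4*(-⅓)) = -5*(-3 - 4/3) = -5*(-13/3) = 65/3 ≈ 21.667)
(a(-1)/W)*(-1274) = ((-5 - 1)/(65/3))*(-1274) = -6*3/65*(-1274) = -18/65*(-1274) = 1764/5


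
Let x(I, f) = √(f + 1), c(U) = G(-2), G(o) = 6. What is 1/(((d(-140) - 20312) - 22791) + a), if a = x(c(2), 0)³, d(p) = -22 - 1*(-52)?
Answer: -1/43072 ≈ -2.3217e-5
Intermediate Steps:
d(p) = 30 (d(p) = -22 + 52 = 30)
c(U) = 6
x(I, f) = √(1 + f)
a = 1 (a = (√(1 + 0))³ = (√1)³ = 1³ = 1)
1/(((d(-140) - 20312) - 22791) + a) = 1/(((30 - 20312) - 22791) + 1) = 1/((-20282 - 22791) + 1) = 1/(-43073 + 1) = 1/(-43072) = -1/43072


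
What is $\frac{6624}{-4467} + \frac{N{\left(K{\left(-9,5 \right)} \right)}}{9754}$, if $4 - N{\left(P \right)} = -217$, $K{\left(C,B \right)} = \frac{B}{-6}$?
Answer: $- \frac{21207763}{14523706} \approx -1.4602$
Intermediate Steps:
$K{\left(C,B \right)} = - \frac{B}{6}$ ($K{\left(C,B \right)} = B \left(- \frac{1}{6}\right) = - \frac{B}{6}$)
$N{\left(P \right)} = 221$ ($N{\left(P \right)} = 4 - -217 = 4 + 217 = 221$)
$\frac{6624}{-4467} + \frac{N{\left(K{\left(-9,5 \right)} \right)}}{9754} = \frac{6624}{-4467} + \frac{221}{9754} = 6624 \left(- \frac{1}{4467}\right) + 221 \cdot \frac{1}{9754} = - \frac{2208}{1489} + \frac{221}{9754} = - \frac{21207763}{14523706}$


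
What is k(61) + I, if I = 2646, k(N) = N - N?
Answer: 2646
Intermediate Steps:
k(N) = 0
k(61) + I = 0 + 2646 = 2646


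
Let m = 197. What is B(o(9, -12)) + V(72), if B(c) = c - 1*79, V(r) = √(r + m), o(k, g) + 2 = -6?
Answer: -87 + √269 ≈ -70.599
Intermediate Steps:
o(k, g) = -8 (o(k, g) = -2 - 6 = -8)
V(r) = √(197 + r) (V(r) = √(r + 197) = √(197 + r))
B(c) = -79 + c (B(c) = c - 79 = -79 + c)
B(o(9, -12)) + V(72) = (-79 - 8) + √(197 + 72) = -87 + √269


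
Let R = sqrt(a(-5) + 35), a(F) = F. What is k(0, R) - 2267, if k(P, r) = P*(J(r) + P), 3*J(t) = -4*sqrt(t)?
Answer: -2267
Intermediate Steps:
J(t) = -4*sqrt(t)/3 (J(t) = (-4*sqrt(t))/3 = -4*sqrt(t)/3)
R = sqrt(30) (R = sqrt(-5 + 35) = sqrt(30) ≈ 5.4772)
k(P, r) = P*(P - 4*sqrt(r)/3) (k(P, r) = P*(-4*sqrt(r)/3 + P) = P*(P - 4*sqrt(r)/3))
k(0, R) - 2267 = (1/3)*0*(-4*30**(1/4) + 3*0) - 2267 = (1/3)*0*(-4*30**(1/4) + 0) - 2267 = (1/3)*0*(-4*30**(1/4)) - 2267 = 0 - 2267 = -2267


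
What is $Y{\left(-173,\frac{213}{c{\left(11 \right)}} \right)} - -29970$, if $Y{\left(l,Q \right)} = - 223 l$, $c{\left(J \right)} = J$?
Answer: $68549$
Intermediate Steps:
$Y{\left(-173,\frac{213}{c{\left(11 \right)}} \right)} - -29970 = \left(-223\right) \left(-173\right) - -29970 = 38579 + 29970 = 68549$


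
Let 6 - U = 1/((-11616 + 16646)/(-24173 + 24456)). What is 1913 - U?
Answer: 9592493/5030 ≈ 1907.1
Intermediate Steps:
U = 29897/5030 (U = 6 - 1/((-11616 + 16646)/(-24173 + 24456)) = 6 - 1/(5030/283) = 6 - 1/(5030*(1/283)) = 6 - 1/5030/283 = 6 - 1*283/5030 = 6 - 283/5030 = 29897/5030 ≈ 5.9437)
1913 - U = 1913 - 1*29897/5030 = 1913 - 29897/5030 = 9592493/5030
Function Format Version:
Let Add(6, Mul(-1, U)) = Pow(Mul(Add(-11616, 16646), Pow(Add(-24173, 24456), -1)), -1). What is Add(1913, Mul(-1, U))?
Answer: Rational(9592493, 5030) ≈ 1907.1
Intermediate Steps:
U = Rational(29897, 5030) (U = Add(6, Mul(-1, Pow(Mul(Add(-11616, 16646), Pow(Add(-24173, 24456), -1)), -1))) = Add(6, Mul(-1, Pow(Mul(5030, Pow(283, -1)), -1))) = Add(6, Mul(-1, Pow(Mul(5030, Rational(1, 283)), -1))) = Add(6, Mul(-1, Pow(Rational(5030, 283), -1))) = Add(6, Mul(-1, Rational(283, 5030))) = Add(6, Rational(-283, 5030)) = Rational(29897, 5030) ≈ 5.9437)
Add(1913, Mul(-1, U)) = Add(1913, Mul(-1, Rational(29897, 5030))) = Add(1913, Rational(-29897, 5030)) = Rational(9592493, 5030)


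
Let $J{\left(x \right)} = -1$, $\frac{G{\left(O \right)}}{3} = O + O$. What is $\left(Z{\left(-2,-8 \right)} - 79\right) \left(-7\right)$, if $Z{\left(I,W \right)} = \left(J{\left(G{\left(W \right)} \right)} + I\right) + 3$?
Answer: $553$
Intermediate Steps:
$G{\left(O \right)} = 6 O$ ($G{\left(O \right)} = 3 \left(O + O\right) = 3 \cdot 2 O = 6 O$)
$Z{\left(I,W \right)} = 2 + I$ ($Z{\left(I,W \right)} = \left(-1 + I\right) + 3 = 2 + I$)
$\left(Z{\left(-2,-8 \right)} - 79\right) \left(-7\right) = \left(\left(2 - 2\right) - 79\right) \left(-7\right) = \left(0 - 79\right) \left(-7\right) = \left(-79\right) \left(-7\right) = 553$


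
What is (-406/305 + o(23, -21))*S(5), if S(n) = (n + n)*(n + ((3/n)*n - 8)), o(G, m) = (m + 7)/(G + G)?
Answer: 0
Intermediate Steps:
o(G, m) = (7 + m)/(2*G) (o(G, m) = (7 + m)/((2*G)) = (7 + m)*(1/(2*G)) = (7 + m)/(2*G))
S(n) = 2*n*(-5 + n) (S(n) = (2*n)*(n + (3 - 8)) = (2*n)*(n - 5) = (2*n)*(-5 + n) = 2*n*(-5 + n))
(-406/305 + o(23, -21))*S(5) = (-406/305 + (½)*(7 - 21)/23)*(2*5*(-5 + 5)) = (-406*1/305 + (½)*(1/23)*(-14))*(2*5*0) = (-406/305 - 7/23)*0 = -11473/7015*0 = 0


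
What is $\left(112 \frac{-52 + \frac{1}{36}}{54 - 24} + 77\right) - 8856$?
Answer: $- \frac{1211359}{135} \approx -8973.0$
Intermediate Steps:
$\left(112 \frac{-52 + \frac{1}{36}}{54 - 24} + 77\right) - 8856 = \left(112 \frac{-52 + \frac{1}{36}}{30} + 77\right) - 8856 = \left(112 \left(\left(- \frac{1871}{36}\right) \frac{1}{30}\right) + 77\right) - 8856 = \left(112 \left(- \frac{1871}{1080}\right) + 77\right) - 8856 = \left(- \frac{26194}{135} + 77\right) - 8856 = - \frac{15799}{135} - 8856 = - \frac{1211359}{135}$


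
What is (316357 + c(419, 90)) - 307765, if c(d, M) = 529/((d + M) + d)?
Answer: 7973905/928 ≈ 8592.6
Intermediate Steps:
c(d, M) = 529/(M + 2*d) (c(d, M) = 529/((M + d) + d) = 529/(M + 2*d))
(316357 + c(419, 90)) - 307765 = (316357 + 529/(90 + 2*419)) - 307765 = (316357 + 529/(90 + 838)) - 307765 = (316357 + 529/928) - 307765 = 293579825/928 - 307765 = 7973905/928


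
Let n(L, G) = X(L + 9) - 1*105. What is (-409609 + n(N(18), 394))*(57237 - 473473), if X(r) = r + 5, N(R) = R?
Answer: 170524396952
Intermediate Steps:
X(r) = 5 + r
n(L, G) = -91 + L (n(L, G) = (5 + (L + 9)) - 1*105 = (5 + (9 + L)) - 105 = (14 + L) - 105 = -91 + L)
(-409609 + n(N(18), 394))*(57237 - 473473) = (-409609 + (-91 + 18))*(57237 - 473473) = (-409609 - 73)*(-416236) = -409682*(-416236) = 170524396952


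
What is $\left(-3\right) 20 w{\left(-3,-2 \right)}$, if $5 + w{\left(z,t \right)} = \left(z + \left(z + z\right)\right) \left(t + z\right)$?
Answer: $-2400$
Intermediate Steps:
$w{\left(z,t \right)} = -5 + 3 z \left(t + z\right)$ ($w{\left(z,t \right)} = -5 + \left(z + \left(z + z\right)\right) \left(t + z\right) = -5 + \left(z + 2 z\right) \left(t + z\right) = -5 + 3 z \left(t + z\right)$)
$\left(-3\right) 20 w{\left(-3,-2 \right)} = \left(-3\right) 20 \left(-5 + 3 \left(-3\right)^{2} + 3 \left(-2\right) \left(-3\right)\right) = - 60 \left(-5 + 3 \cdot 9 + 18\right) = - 60 \left(-5 + 27 + 18\right) = \left(-60\right) 40 = -2400$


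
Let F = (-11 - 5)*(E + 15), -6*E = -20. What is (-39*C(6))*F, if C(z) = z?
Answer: 68640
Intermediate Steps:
E = 10/3 (E = -⅙*(-20) = 10/3 ≈ 3.3333)
F = -880/3 (F = (-11 - 5)*(10/3 + 15) = -16*55/3 = -880/3 ≈ -293.33)
(-39*C(6))*F = -39*6*(-880/3) = -234*(-880/3) = 68640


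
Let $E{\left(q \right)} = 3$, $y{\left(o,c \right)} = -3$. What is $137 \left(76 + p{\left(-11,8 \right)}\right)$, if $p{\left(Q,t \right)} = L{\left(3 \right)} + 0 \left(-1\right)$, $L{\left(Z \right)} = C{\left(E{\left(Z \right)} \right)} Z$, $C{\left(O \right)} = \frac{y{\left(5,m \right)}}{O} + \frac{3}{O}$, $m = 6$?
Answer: $10412$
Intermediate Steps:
$C{\left(O \right)} = 0$ ($C{\left(O \right)} = - \frac{3}{O} + \frac{3}{O} = 0$)
$L{\left(Z \right)} = 0$ ($L{\left(Z \right)} = 0 Z = 0$)
$p{\left(Q,t \right)} = 0$ ($p{\left(Q,t \right)} = 0 + 0 \left(-1\right) = 0 + 0 = 0$)
$137 \left(76 + p{\left(-11,8 \right)}\right) = 137 \left(76 + 0\right) = 137 \cdot 76 = 10412$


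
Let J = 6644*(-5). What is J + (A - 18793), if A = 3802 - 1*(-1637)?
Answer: -46574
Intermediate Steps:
J = -33220
A = 5439 (A = 3802 + 1637 = 5439)
J + (A - 18793) = -33220 + (5439 - 18793) = -33220 - 13354 = -46574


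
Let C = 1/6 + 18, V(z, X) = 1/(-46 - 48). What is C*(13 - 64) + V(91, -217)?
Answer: -43546/47 ≈ -926.51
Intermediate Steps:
V(z, X) = -1/94 (V(z, X) = 1/(-94) = -1/94)
C = 109/6 (C = ⅙ + 18 = 109/6 ≈ 18.167)
C*(13 - 64) + V(91, -217) = 109*(13 - 64)/6 - 1/94 = (109/6)*(-51) - 1/94 = -1853/2 - 1/94 = -43546/47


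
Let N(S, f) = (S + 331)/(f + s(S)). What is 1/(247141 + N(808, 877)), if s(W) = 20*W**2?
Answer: 13058157/3227205980276 ≈ 4.0463e-6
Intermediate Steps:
N(S, f) = (331 + S)/(f + 20*S**2) (N(S, f) = (S + 331)/(f + 20*S**2) = (331 + S)/(f + 20*S**2))
1/(247141 + N(808, 877)) = 1/(247141 + (331 + 808)/(877 + 20*808**2)) = 1/(247141 + 1139/(877 + 20*652864)) = 1/(247141 + 1139/(877 + 13057280)) = 1/(247141 + 1139/13058157) = 1/(3227205980276/13058157) = 13058157/3227205980276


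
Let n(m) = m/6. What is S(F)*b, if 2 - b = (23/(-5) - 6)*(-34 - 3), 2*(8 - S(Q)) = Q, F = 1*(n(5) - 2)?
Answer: -200953/60 ≈ -3349.2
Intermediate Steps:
n(m) = m/6 (n(m) = m*(1/6) = m/6)
F = -7/6 (F = 1*((1/6)*5 - 2) = 1*(5/6 - 2) = 1*(-7/6) = -7/6 ≈ -1.1667)
S(Q) = 8 - Q/2
b = -1951/5 (b = 2 - (23/(-5) - 6)*(-34 - 3) = 2 - (23*(-1/5) - 6)*(-37) = 2 - (-23/5 - 6)*(-37) = 2 - (-53)*(-37)/5 = 2 - 1*1961/5 = 2 - 1961/5 = -1951/5 ≈ -390.20)
S(F)*b = (8 - 1/2*(-7/6))*(-1951/5) = (8 + 7/12)*(-1951/5) = (103/12)*(-1951/5) = -200953/60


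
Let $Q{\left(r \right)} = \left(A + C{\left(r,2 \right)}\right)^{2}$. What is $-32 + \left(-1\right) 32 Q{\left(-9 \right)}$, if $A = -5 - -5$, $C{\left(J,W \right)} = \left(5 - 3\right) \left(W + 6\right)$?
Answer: $-8224$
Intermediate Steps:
$C{\left(J,W \right)} = 12 + 2 W$ ($C{\left(J,W \right)} = 2 \left(6 + W\right) = 12 + 2 W$)
$A = 0$ ($A = -5 + 5 = 0$)
$Q{\left(r \right)} = 256$ ($Q{\left(r \right)} = \left(0 + \left(12 + 2 \cdot 2\right)\right)^{2} = \left(0 + \left(12 + 4\right)\right)^{2} = \left(0 + 16\right)^{2} = 16^{2} = 256$)
$-32 + \left(-1\right) 32 Q{\left(-9 \right)} = -32 + \left(-1\right) 32 \cdot 256 = -32 - 8192 = -8224$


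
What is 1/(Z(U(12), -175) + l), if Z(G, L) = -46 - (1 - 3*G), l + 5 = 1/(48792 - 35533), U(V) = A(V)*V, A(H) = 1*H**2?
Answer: 13259/68045189 ≈ 0.00019486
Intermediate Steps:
A(H) = H**2
U(V) = V**3 (U(V) = V**2*V = V**3)
l = -66294/13259 (l = -5 + 1/(48792 - 35533) = -5 + 1/13259 = -66294/13259 ≈ -4.9999)
Z(G, L) = -47 + 3*G (Z(G, L) = -46 + (-1 + 3*G) = -47 + 3*G)
1/(Z(U(12), -175) + l) = 1/((-47 + 3*12**3) - 66294/13259) = 1/((-47 + 3*1728) - 66294/13259) = 1/((-47 + 5184) - 66294/13259) = 1/(5137 - 66294/13259) = 1/(68045189/13259) = 13259/68045189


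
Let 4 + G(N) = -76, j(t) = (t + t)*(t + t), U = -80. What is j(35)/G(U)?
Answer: -245/4 ≈ -61.250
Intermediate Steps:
j(t) = 4*t² (j(t) = (2*t)*(2*t) = 4*t²)
G(N) = -80 (G(N) = -4 - 76 = -80)
j(35)/G(U) = (4*35²)/(-80) = (4*1225)*(-1/80) = 4900*(-1/80) = -245/4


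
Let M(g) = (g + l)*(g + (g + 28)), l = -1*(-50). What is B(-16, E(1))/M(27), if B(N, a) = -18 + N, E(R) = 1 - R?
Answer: -17/3157 ≈ -0.0053849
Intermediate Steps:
l = 50
M(g) = (28 + 2*g)*(50 + g) (M(g) = (g + 50)*(g + (g + 28)) = (50 + g)*(g + (28 + g)) = (50 + g)*(28 + 2*g) = (28 + 2*g)*(50 + g))
B(-16, E(1))/M(27) = (-18 - 16)/(1400 + 2*27² + 128*27) = -34/(1400 + 2*729 + 3456) = -34/(1400 + 1458 + 3456) = -34/6314 = -34*1/6314 = -17/3157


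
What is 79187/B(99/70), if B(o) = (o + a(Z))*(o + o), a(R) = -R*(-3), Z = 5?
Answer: 194008150/113751 ≈ 1705.6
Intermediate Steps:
a(R) = 3*R
B(o) = 2*o*(15 + o) (B(o) = (o + 3*5)*(o + o) = (o + 15)*(2*o) = (15 + o)*(2*o) = 2*o*(15 + o))
79187/B(99/70) = 79187/((2*(99/70)*(15 + 99/70))) = 79187/((2*(99/70)*(1149/70))) = 79187/(113751/2450) = 79187*(2450/113751) = 194008150/113751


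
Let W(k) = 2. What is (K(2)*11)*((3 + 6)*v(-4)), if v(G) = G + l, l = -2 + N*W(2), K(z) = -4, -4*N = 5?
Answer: 3366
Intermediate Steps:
N = -5/4 (N = -¼*5 = -5/4 ≈ -1.2500)
l = -9/2 (l = -2 - 5/4*2 = -2 - 5/2 = -9/2 ≈ -4.5000)
v(G) = -9/2 + G (v(G) = G - 9/2 = -9/2 + G)
(K(2)*11)*((3 + 6)*v(-4)) = (-4*11)*((3 + 6)*(-9/2 - 4)) = -396*(-17)/2 = -44*(-153/2) = 3366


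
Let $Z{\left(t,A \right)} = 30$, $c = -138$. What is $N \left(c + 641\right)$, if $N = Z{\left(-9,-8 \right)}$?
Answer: $15090$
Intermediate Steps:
$N = 30$
$N \left(c + 641\right) = 30 \left(-138 + 641\right) = 30 \cdot 503 = 15090$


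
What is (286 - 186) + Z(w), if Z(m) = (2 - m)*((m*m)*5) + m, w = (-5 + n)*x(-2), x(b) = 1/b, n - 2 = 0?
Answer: 857/8 ≈ 107.13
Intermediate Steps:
n = 2 (n = 2 + 0 = 2)
w = 3/2 (w = (-5 + 2)/(-2) = -3*(-½) = 3/2 ≈ 1.5000)
Z(m) = m + 5*m²*(2 - m) (Z(m) = (2 - m)*(m²*5) + m = (2 - m)*(5*m²) + m = 5*m²*(2 - m) + m = m + 5*m²*(2 - m))
(286 - 186) + Z(w) = (286 - 186) + 3*(1 - 5*(3/2)² + 10*(3/2))/2 = 100 + 3*(1 - 5*9/4 + 15)/2 = 100 + 3*(1 - 45/4 + 15)/2 = 100 + (3/2)*(19/4) = 100 + 57/8 = 857/8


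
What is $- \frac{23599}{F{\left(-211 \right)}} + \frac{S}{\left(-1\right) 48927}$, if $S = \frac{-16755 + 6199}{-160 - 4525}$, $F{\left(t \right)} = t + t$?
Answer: $\frac{5409429004373}{96732103890} \approx 55.922$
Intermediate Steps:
$F{\left(t \right)} = 2 t$
$S = \frac{10556}{4685}$ ($S = - \frac{10556}{-4685} = \left(-10556\right) \left(- \frac{1}{4685}\right) = \frac{10556}{4685} \approx 2.2531$)
$- \frac{23599}{F{\left(-211 \right)}} + \frac{S}{\left(-1\right) 48927} = - \frac{23599}{2 \left(-211\right)} + \frac{10556}{4685 \left(\left(-1\right) 48927\right)} = - \frac{23599}{-422} + \frac{10556}{4685 \left(-48927\right)} = \left(-23599\right) \left(- \frac{1}{422}\right) + \frac{10556}{4685} \left(- \frac{1}{48927}\right) = \frac{23599}{422} - \frac{10556}{229222995} = \frac{5409429004373}{96732103890}$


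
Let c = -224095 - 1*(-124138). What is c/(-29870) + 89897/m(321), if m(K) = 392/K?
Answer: 430997945667/5854520 ≈ 73618.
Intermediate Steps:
c = -99957 (c = -224095 + 124138 = -99957)
c/(-29870) + 89897/m(321) = -99957/(-29870) + 89897/((392/321)) = -99957*(-1/29870) + 89897/((392*(1/321))) = 99957/29870 + 89897/(392/321) = 99957/29870 + 89897*(321/392) = 99957/29870 + 28856937/392 = 430997945667/5854520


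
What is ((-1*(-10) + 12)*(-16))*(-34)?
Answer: 11968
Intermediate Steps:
((-1*(-10) + 12)*(-16))*(-34) = ((10 + 12)*(-16))*(-34) = (22*(-16))*(-34) = -352*(-34) = 11968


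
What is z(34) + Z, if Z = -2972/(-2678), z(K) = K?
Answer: 47012/1339 ≈ 35.110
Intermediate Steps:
Z = 1486/1339 (Z = -2972*(-1/2678) = 1486/1339 ≈ 1.1098)
z(34) + Z = 34 + 1486/1339 = 47012/1339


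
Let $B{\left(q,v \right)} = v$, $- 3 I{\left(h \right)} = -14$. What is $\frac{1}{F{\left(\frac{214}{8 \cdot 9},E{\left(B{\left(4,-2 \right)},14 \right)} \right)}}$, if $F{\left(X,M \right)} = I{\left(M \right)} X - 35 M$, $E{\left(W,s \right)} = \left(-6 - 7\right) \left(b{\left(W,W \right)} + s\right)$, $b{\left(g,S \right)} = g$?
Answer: $\frac{54}{295589} \approx 0.00018269$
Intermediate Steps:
$I{\left(h \right)} = \frac{14}{3}$ ($I{\left(h \right)} = \left(- \frac{1}{3}\right) \left(-14\right) = \frac{14}{3}$)
$E{\left(W,s \right)} = - 13 W - 13 s$ ($E{\left(W,s \right)} = \left(-6 - 7\right) \left(W + s\right) = - 13 \left(W + s\right) = - 13 W - 13 s$)
$F{\left(X,M \right)} = - 35 M + \frac{14 X}{3}$ ($F{\left(X,M \right)} = \frac{14 X}{3} - 35 M = - 35 M + \frac{14 X}{3}$)
$\frac{1}{F{\left(\frac{214}{8 \cdot 9},E{\left(B{\left(4,-2 \right)},14 \right)} \right)}} = \frac{1}{- 35 \left(\left(-13\right) \left(-2\right) - 182\right) + \frac{14 \frac{214}{8 \cdot 9}}{3}} = \frac{1}{- 35 \left(26 - 182\right) + \frac{14 \cdot \frac{214}{72}}{3}} = \frac{1}{\left(-35\right) \left(-156\right) + \frac{14 \cdot 214 \cdot \frac{1}{72}}{3}} = \frac{1}{5460 + \frac{14}{3} \cdot \frac{107}{36}} = \frac{1}{5460 + \frac{749}{54}} = \frac{1}{\frac{295589}{54}} = \frac{54}{295589}$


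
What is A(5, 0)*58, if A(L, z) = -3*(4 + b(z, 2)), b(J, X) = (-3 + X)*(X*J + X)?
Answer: -348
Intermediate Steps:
b(J, X) = (-3 + X)*(X + J*X) (b(J, X) = (-3 + X)*(J*X + X) = (-3 + X)*(X + J*X))
A(L, z) = -6 + 6*z (A(L, z) = -3*(4 + 2*(-3 + 2 - 3*z + z*2)) = -3*(4 + 2*(-3 + 2 - 3*z + 2*z)) = -3*(4 + 2*(-1 - z)) = -3*(4 + (-2 - 2*z)) = -3*(2 - 2*z) = -6 + 6*z)
A(5, 0)*58 = (-6 + 6*0)*58 = (-6 + 0)*58 = -6*58 = -348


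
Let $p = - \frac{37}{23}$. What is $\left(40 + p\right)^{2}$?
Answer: $\frac{779689}{529} \approx 1473.9$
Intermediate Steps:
$p = - \frac{37}{23}$ ($p = \left(-37\right) \frac{1}{23} = - \frac{37}{23} \approx -1.6087$)
$\left(40 + p\right)^{2} = \left(40 - \frac{37}{23}\right)^{2} = \left(\frac{883}{23}\right)^{2} = \frac{779689}{529}$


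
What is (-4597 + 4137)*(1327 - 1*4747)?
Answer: 1573200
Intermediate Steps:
(-4597 + 4137)*(1327 - 1*4747) = -460*(1327 - 4747) = -460*(-3420) = 1573200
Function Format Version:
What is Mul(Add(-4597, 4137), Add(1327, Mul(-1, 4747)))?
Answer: 1573200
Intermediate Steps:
Mul(Add(-4597, 4137), Add(1327, Mul(-1, 4747))) = Mul(-460, Add(1327, -4747)) = Mul(-460, -3420) = 1573200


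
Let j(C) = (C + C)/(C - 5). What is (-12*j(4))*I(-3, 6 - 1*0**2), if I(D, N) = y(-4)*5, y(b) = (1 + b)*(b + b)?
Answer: 11520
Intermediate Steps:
y(b) = 2*b*(1 + b) (y(b) = (1 + b)*(2*b) = 2*b*(1 + b))
j(C) = 2*C/(-5 + C) (j(C) = (2*C)/(-5 + C) = 2*C/(-5 + C))
I(D, N) = 120 (I(D, N) = (2*(-4)*(1 - 4))*5 = (2*(-4)*(-3))*5 = 24*5 = 120)
(-12*j(4))*I(-3, 6 - 1*0**2) = -24*4/(-5 + 4)*120 = -24*4/(-1)*120 = -24*4*(-1)*120 = -12*(-8)*120 = 96*120 = 11520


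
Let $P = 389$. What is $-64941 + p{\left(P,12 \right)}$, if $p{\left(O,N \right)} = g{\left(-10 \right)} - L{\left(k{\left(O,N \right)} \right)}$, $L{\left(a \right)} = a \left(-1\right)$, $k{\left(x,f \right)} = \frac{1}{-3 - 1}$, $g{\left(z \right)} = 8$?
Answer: $- \frac{259733}{4} \approx -64933.0$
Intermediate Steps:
$k{\left(x,f \right)} = - \frac{1}{4}$ ($k{\left(x,f \right)} = \frac{1}{-4} = - \frac{1}{4}$)
$L{\left(a \right)} = - a$
$p{\left(O,N \right)} = \frac{31}{4}$ ($p{\left(O,N \right)} = 8 - \left(-1\right) \left(- \frac{1}{4}\right) = 8 - \frac{1}{4} = \frac{31}{4}$)
$-64941 + p{\left(P,12 \right)} = -64941 + \frac{31}{4} = - \frac{259733}{4}$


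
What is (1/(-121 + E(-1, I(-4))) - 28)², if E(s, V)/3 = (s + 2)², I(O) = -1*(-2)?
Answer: 10923025/13924 ≈ 784.47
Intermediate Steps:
I(O) = 2
E(s, V) = 3*(2 + s)² (E(s, V) = 3*(s + 2)² = 3*(2 + s)²)
(1/(-121 + E(-1, I(-4))) - 28)² = (1/(-121 + 3*(2 - 1)²) - 28)² = (1/(-121 + 3*1²) - 28)² = (1/(-121 + 3*1) - 28)² = (1/(-121 + 3) - 28)² = (1/(-118) - 28)² = (-1/118 - 28)² = (-3305/118)² = 10923025/13924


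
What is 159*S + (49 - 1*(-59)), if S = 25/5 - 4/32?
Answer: 7065/8 ≈ 883.13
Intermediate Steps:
S = 39/8 (S = 25*(⅕) - 4*1/32 = 5 - ⅛ = 39/8 ≈ 4.8750)
159*S + (49 - 1*(-59)) = 159*(39/8) + (49 - 1*(-59)) = 6201/8 + (49 + 59) = 6201/8 + 108 = 7065/8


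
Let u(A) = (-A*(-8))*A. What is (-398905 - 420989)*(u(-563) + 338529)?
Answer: -2356605746214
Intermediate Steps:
u(A) = 8*A**2 (u(A) = (8*A)*A = 8*A**2)
(-398905 - 420989)*(u(-563) + 338529) = (-398905 - 420989)*(8*(-563)**2 + 338529) = -819894*(8*316969 + 338529) = -819894*(2535752 + 338529) = -819894*2874281 = -2356605746214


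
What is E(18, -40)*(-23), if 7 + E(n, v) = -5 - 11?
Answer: 529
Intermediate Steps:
E(n, v) = -23 (E(n, v) = -7 + (-5 - 11) = -7 - 16 = -23)
E(18, -40)*(-23) = -23*(-23) = 529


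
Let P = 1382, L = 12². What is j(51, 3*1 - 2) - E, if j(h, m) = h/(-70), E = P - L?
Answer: -86711/70 ≈ -1238.7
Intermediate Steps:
L = 144
E = 1238 (E = 1382 - 1*144 = 1382 - 144 = 1238)
j(h, m) = -h/70 (j(h, m) = h*(-1/70) = -h/70)
j(51, 3*1 - 2) - E = -1/70*51 - 1*1238 = -51/70 - 1238 = -86711/70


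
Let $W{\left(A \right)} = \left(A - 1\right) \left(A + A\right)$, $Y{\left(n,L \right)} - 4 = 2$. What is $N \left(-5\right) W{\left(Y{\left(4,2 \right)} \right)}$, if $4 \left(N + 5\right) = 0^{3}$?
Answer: $1500$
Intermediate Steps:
$Y{\left(n,L \right)} = 6$ ($Y{\left(n,L \right)} = 4 + 2 = 6$)
$N = -5$ ($N = -5 + \frac{0^{3}}{4} = -5 + \frac{1}{4} \cdot 0 = -5 + 0 = -5$)
$W{\left(A \right)} = 2 A \left(-1 + A\right)$ ($W{\left(A \right)} = \left(-1 + A\right) 2 A = 2 A \left(-1 + A\right)$)
$N \left(-5\right) W{\left(Y{\left(4,2 \right)} \right)} = \left(-5\right) \left(-5\right) 2 \cdot 6 \left(-1 + 6\right) = 25 \cdot 2 \cdot 6 \cdot 5 = 25 \cdot 60 = 1500$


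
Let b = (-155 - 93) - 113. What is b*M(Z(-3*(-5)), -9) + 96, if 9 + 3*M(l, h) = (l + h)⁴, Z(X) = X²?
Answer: -261939473253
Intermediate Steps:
b = -361 (b = -248 - 113 = -361)
M(l, h) = -3 + (h + l)⁴/3 (M(l, h) = -3 + (l + h)⁴/3 = -3 + (h + l)⁴/3)
b*M(Z(-3*(-5)), -9) + 96 = -361*(-3 + (-9 + (-3*(-5))²)⁴/3) + 96 = -361*(-3 + (-9 + 15²)⁴/3) + 96 = -361*(-3 + (-9 + 225)⁴/3) + 96 = -361*(-3 + (⅓)*216⁴) + 96 = -361*(-3 + (⅓)*2176782336) + 96 = -361*(-3 + 725594112) + 96 = -361*725594109 + 96 = -261939473349 + 96 = -261939473253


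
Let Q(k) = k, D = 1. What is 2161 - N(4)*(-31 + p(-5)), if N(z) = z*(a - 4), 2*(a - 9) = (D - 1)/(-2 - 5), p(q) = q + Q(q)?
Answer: 2981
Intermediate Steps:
p(q) = 2*q (p(q) = q + q = 2*q)
a = 9 (a = 9 + ((1 - 1)/(-2 - 5))/2 = 9 + (0/(-7))/2 = 9 + (0*(-⅐))/2 = 9 + (½)*0 = 9 + 0 = 9)
N(z) = 5*z (N(z) = z*(9 - 4) = z*5 = 5*z)
2161 - N(4)*(-31 + p(-5)) = 2161 - 5*4*(-31 + 2*(-5)) = 2161 - 20*(-31 - 10) = 2161 - 20*(-41) = 2161 - 1*(-820) = 2161 + 820 = 2981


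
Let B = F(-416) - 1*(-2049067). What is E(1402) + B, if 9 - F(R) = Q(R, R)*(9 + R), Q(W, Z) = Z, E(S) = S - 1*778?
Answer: 1880388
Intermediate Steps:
E(S) = -778 + S (E(S) = S - 778 = -778 + S)
F(R) = 9 - R*(9 + R)
B = 1879764 (B = (9 - 1*(-416)² - 9*(-416)) - 1*(-2049067) = (9 - 1*173056 + 3744) + 2049067 = (9 - 173056 + 3744) + 2049067 = -169303 + 2049067 = 1879764)
E(1402) + B = (-778 + 1402) + 1879764 = 624 + 1879764 = 1880388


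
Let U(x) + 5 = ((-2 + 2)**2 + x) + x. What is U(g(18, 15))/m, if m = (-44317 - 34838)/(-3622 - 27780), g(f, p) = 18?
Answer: 973462/79155 ≈ 12.298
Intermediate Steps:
m = 79155/31402 (m = -79155/(-31402) = -79155*(-1/31402) = 79155/31402 ≈ 2.5207)
U(x) = -5 + 2*x (U(x) = -5 + (((-2 + 2)**2 + x) + x) = -5 + ((0**2 + x) + x) = -5 + ((0 + x) + x) = -5 + (x + x) = -5 + 2*x)
U(g(18, 15))/m = (-5 + 2*18)/(79155/31402) = (-5 + 36)*(31402/79155) = 31*(31402/79155) = 973462/79155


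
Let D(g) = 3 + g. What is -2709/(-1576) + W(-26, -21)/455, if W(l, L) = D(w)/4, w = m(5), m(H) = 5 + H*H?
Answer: 1245597/717080 ≈ 1.7370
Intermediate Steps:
m(H) = 5 + H²
w = 30 (w = 5 + 5² = 5 + 25 = 30)
W(l, L) = 33/4 (W(l, L) = (3 + 30)/4 = 33*(¼) = 33/4)
-2709/(-1576) + W(-26, -21)/455 = -2709/(-1576) + (33/4)/455 = -2709*(-1/1576) + (33/4)*(1/455) = 2709/1576 + 33/1820 = 1245597/717080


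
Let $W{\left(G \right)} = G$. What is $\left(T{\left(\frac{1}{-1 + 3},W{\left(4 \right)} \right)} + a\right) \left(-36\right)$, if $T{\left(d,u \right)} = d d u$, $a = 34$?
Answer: $-1260$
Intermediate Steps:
$T{\left(d,u \right)} = u d^{2}$ ($T{\left(d,u \right)} = d^{2} u = u d^{2}$)
$\left(T{\left(\frac{1}{-1 + 3},W{\left(4 \right)} \right)} + a\right) \left(-36\right) = \left(4 \left(\frac{1}{-1 + 3}\right)^{2} + 34\right) \left(-36\right) = \left(4 \left(\frac{1}{2}\right)^{2} + 34\right) \left(-36\right) = \left(\frac{4}{4} + 34\right) \left(-36\right) = \left(4 \cdot \frac{1}{4} + 34\right) \left(-36\right) = \left(1 + 34\right) \left(-36\right) = 35 \left(-36\right) = -1260$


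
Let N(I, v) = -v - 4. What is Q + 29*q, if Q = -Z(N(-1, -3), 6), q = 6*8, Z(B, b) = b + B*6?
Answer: 1392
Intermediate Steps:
N(I, v) = -4 - v
Z(B, b) = b + 6*B
q = 48
Q = 0 (Q = -(6 + 6*(-4 - 1*(-3))) = -(6 + 6*(-4 + 3)) = -(6 + 6*(-1)) = -(6 - 6) = -1*0 = 0)
Q + 29*q = 0 + 29*48 = 0 + 1392 = 1392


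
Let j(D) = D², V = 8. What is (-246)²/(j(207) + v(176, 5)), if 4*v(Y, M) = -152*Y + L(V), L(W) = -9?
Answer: 242064/144635 ≈ 1.6736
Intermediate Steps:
v(Y, M) = -9/4 - 38*Y (v(Y, M) = (-152*Y - 9)/4 = (-9 - 152*Y)/4 = -9/4 - 38*Y)
(-246)²/(j(207) + v(176, 5)) = (-246)²/(207² + (-9/4 - 38*176)) = 60516/(42849 + (-9/4 - 6688)) = 60516/(42849 - 26761/4) = 60516/(144635/4) = 60516*(4/144635) = 242064/144635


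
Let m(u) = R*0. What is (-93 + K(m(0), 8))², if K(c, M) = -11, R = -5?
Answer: 10816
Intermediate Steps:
m(u) = 0 (m(u) = -5*0 = 0)
(-93 + K(m(0), 8))² = (-93 - 11)² = (-104)² = 10816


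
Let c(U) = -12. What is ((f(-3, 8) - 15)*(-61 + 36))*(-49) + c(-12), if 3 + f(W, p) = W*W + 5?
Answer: -4912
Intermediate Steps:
f(W, p) = 2 + W**2 (f(W, p) = -3 + (W*W + 5) = -3 + (W**2 + 5) = -3 + (5 + W**2) = 2 + W**2)
((f(-3, 8) - 15)*(-61 + 36))*(-49) + c(-12) = (((2 + (-3)**2) - 15)*(-61 + 36))*(-49) - 12 = (((2 + 9) - 15)*(-25))*(-49) - 12 = ((11 - 15)*(-25))*(-49) - 12 = -4*(-25)*(-49) - 12 = 100*(-49) - 12 = -4900 - 12 = -4912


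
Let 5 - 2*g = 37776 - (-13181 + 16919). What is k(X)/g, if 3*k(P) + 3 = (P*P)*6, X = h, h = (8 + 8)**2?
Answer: -262142/34033 ≈ -7.7026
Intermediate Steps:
h = 256 (h = 16**2 = 256)
X = 256
k(P) = -1 + 2*P**2 (k(P) = -1 + ((P*P)*6)/3 = -1 + (P**2*6)/3 = -1 + (6*P**2)/3 = -1 + 2*P**2)
g = -34033/2 (g = 5/2 - (37776 - (-13181 + 16919))/2 = 5/2 - (37776 - 1*3738)/2 = 5/2 - (37776 - 3738)/2 = 5/2 - 1/2*34038 = 5/2 - 17019 = -34033/2 ≈ -17017.)
k(X)/g = (-1 + 2*256**2)/(-34033/2) = (-1 + 2*65536)*(-2/34033) = (-1 + 131072)*(-2/34033) = 131071*(-2/34033) = -262142/34033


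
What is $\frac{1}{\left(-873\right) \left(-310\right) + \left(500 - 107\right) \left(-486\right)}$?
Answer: $\frac{1}{79632} \approx 1.2558 \cdot 10^{-5}$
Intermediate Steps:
$\frac{1}{\left(-873\right) \left(-310\right) + \left(500 - 107\right) \left(-486\right)} = \frac{1}{270630 + 393 \left(-486\right)} = \frac{1}{270630 - 190998} = \frac{1}{79632}$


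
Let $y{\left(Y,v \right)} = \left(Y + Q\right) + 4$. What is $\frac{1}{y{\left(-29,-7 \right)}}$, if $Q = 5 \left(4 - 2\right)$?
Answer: $- \frac{1}{15} \approx -0.066667$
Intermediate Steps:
$Q = 10$ ($Q = 5 \cdot 2 = 10$)
$y{\left(Y,v \right)} = 14 + Y$ ($y{\left(Y,v \right)} = \left(Y + 10\right) + 4 = \left(10 + Y\right) + 4 = 14 + Y$)
$\frac{1}{y{\left(-29,-7 \right)}} = \frac{1}{14 - 29} = \frac{1}{-15} = - \frac{1}{15}$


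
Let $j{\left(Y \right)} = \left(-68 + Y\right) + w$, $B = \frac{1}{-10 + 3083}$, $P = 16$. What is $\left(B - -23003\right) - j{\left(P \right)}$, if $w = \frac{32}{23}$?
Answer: $\frac{1629406032}{70679} \approx 23054.0$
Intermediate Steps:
$B = \frac{1}{3073} \approx 0.00032541$
$w = \frac{32}{23}$ ($w = 32 \cdot \frac{1}{23} = \frac{32}{23} \approx 1.3913$)
$j{\left(Y \right)} = - \frac{1532}{23} + Y$ ($j{\left(Y \right)} = \left(-68 + Y\right) + \frac{32}{23} = - \frac{1532}{23} + Y$)
$\left(B - -23003\right) - j{\left(P \right)} = \left(\frac{1}{3073} - -23003\right) - \left(- \frac{1532}{23} + 16\right) = \left(\frac{1}{3073} + 23003\right) - - \frac{1164}{23} = \frac{70688220}{3073} + \frac{1164}{23} = \frac{1629406032}{70679}$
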